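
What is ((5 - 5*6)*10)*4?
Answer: -1000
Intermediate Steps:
((5 - 5*6)*10)*4 = ((5 - 30)*10)*4 = -25*10*4 = -250*4 = -1000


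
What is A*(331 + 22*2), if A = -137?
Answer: -51375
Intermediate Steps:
A*(331 + 22*2) = -137*(331 + 22*2) = -137*(331 + 44) = -137*375 = -51375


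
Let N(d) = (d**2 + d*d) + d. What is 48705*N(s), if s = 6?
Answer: 3798990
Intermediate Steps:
N(d) = d + 2*d**2 (N(d) = (d**2 + d**2) + d = 2*d**2 + d = d + 2*d**2)
48705*N(s) = 48705*(6*(1 + 2*6)) = 48705*(6*(1 + 12)) = 48705*(6*13) = 48705*78 = 3798990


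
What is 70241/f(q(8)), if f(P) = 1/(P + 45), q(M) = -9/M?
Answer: 24654591/8 ≈ 3.0818e+6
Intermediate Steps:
f(P) = 1/(45 + P)
70241/f(q(8)) = 70241/(1/(45 - 9/8)) = 70241/(1/(351/8)) = 70241/(8/351) = 70241*(351/8) = 24654591/8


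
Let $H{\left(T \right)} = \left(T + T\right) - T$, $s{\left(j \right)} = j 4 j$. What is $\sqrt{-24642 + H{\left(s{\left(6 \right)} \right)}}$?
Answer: $3 i \sqrt{2722} \approx 156.52 i$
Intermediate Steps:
$s{\left(j \right)} = 4 j^{2}$ ($s{\left(j \right)} = 4 j j = 4 j^{2}$)
$H{\left(T \right)} = T$ ($H{\left(T \right)} = 2 T - T = T$)
$\sqrt{-24642 + H{\left(s{\left(6 \right)} \right)}} = \sqrt{-24642 + 4 \cdot 6^{2}} = \sqrt{-24642 + 4 \cdot 36} = \sqrt{-24642 + 144} = \sqrt{-24498} = 3 i \sqrt{2722}$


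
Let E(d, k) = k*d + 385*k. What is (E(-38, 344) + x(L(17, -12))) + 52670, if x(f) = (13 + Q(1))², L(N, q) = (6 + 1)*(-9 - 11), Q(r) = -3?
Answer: 172138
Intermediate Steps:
E(d, k) = 385*k + d*k (E(d, k) = d*k + 385*k = 385*k + d*k)
L(N, q) = -140 (L(N, q) = 7*(-20) = -140)
x(f) = 100 (x(f) = (13 - 3)² = 10² = 100)
(E(-38, 344) + x(L(17, -12))) + 52670 = (344*(385 - 38) + 100) + 52670 = (344*347 + 100) + 52670 = (119368 + 100) + 52670 = 119468 + 52670 = 172138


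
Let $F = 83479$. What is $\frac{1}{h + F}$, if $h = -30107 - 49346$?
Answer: $\frac{1}{4026} \approx 0.00024839$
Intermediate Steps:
$h = -79453$
$\frac{1}{h + F} = \frac{1}{-79453 + 83479} = \frac{1}{4026}$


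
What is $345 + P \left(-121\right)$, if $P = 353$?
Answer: $-42368$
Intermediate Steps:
$345 + P \left(-121\right) = 345 + 353 \left(-121\right) = 345 - 42713 = -42368$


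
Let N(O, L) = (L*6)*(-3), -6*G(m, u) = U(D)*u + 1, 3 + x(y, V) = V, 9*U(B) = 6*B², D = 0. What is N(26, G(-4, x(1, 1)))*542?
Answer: 1626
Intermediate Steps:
U(B) = 2*B²/3 (U(B) = (6*B²)/9 = 2*B²/3)
x(y, V) = -3 + V
G(m, u) = -⅙ (G(m, u) = -(((⅔)*0²)*u + 1)/6 = -(((⅔)*0)*u + 1)/6 = -(0*u + 1)/6 = -(0 + 1)/6 = -⅙*1 = -⅙)
N(O, L) = -18*L (N(O, L) = (6*L)*(-3) = -18*L)
N(26, G(-4, x(1, 1)))*542 = -18*(-⅙)*542 = 3*542 = 1626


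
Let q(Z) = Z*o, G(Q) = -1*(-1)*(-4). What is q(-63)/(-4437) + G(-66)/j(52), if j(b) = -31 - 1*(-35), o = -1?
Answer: -500/493 ≈ -1.0142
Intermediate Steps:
G(Q) = -4 (G(Q) = 1*(-4) = -4)
q(Z) = -Z (q(Z) = Z*(-1) = -Z)
j(b) = 4 (j(b) = -31 + 35 = 4)
q(-63)/(-4437) + G(-66)/j(52) = -1*(-63)/(-4437) - 4/4 = 63*(-1/4437) - 4*1/4 = -7/493 - 1 = -500/493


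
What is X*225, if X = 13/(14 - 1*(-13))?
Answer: 325/3 ≈ 108.33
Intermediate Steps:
X = 13/27 (X = 13/(14 + 13) = 13/27 ≈ 0.48148)
X*225 = (13/27)*225 = 325/3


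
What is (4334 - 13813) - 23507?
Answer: -32986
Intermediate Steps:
(4334 - 13813) - 23507 = -9479 - 23507 = -32986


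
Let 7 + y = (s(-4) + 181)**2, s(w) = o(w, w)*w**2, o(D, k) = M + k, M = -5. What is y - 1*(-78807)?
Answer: 80169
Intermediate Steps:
o(D, k) = -5 + k
s(w) = w**2*(-5 + w) (s(w) = (-5 + w)*w**2 = w**2*(-5 + w))
y = 1362 (y = -7 + ((-4)**2*(-5 - 4) + 181)**2 = -7 + (16*(-9) + 181)**2 = -7 + (-144 + 181)**2 = -7 + 37**2 = -7 + 1369 = 1362)
y - 1*(-78807) = 1362 - 1*(-78807) = 1362 + 78807 = 80169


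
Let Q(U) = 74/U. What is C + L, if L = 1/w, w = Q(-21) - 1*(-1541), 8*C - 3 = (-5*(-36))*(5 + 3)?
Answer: 46590309/258296 ≈ 180.38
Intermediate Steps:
C = 1443/8 (C = 3/8 + ((-5*(-36))*(5 + 3))/8 = 3/8 + (180*8)/8 = 3/8 + (⅛)*1440 = 3/8 + 180 = 1443/8 ≈ 180.38)
w = 32287/21 (w = 74/(-21) - 1*(-1541) = 74*(-1/21) + 1541 = -74/21 + 1541 = 32287/21 ≈ 1537.5)
L = 21/32287 (L = 1/(32287/21) = 21/32287 ≈ 0.00065042)
C + L = 1443/8 + 21/32287 = 46590309/258296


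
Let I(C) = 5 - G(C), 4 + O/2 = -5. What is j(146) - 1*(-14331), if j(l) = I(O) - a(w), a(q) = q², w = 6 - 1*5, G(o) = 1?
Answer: 14334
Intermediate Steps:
w = 1 (w = 6 - 5 = 1)
O = -18 (O = -8 + 2*(-5) = -8 - 10 = -18)
I(C) = 4 (I(C) = 5 - 1*1 = 5 - 1 = 4)
j(l) = 3 (j(l) = 4 - 1*1² = 4 - 1*1 = 4 - 1 = 3)
j(146) - 1*(-14331) = 3 - 1*(-14331) = 3 + 14331 = 14334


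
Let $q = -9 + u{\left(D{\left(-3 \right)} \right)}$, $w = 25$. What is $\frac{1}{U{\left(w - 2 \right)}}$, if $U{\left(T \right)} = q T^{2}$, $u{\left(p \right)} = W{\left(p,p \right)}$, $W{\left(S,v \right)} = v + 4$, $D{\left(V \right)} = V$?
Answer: $- \frac{1}{4232} \approx -0.00023629$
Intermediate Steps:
$W{\left(S,v \right)} = 4 + v$
$u{\left(p \right)} = 4 + p$
$q = -8$ ($q = -9 + \left(4 - 3\right) = -9 + 1 = -8$)
$U{\left(T \right)} = - 8 T^{2}$
$\frac{1}{U{\left(w - 2 \right)}} = \frac{1}{\left(-8\right) \left(25 - 2\right)^{2}} = \frac{1}{\left(-8\right) 23^{2}} = \frac{1}{\left(-8\right) 529} = \frac{1}{-4232} = - \frac{1}{4232}$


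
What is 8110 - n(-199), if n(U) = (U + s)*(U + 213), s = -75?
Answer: 11946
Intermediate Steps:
n(U) = (-75 + U)*(213 + U) (n(U) = (U - 75)*(U + 213) = (-75 + U)*(213 + U))
8110 - n(-199) = 8110 - (-15975 + (-199)² + 138*(-199)) = 8110 - (-15975 + 39601 - 27462) = 8110 - 1*(-3836) = 8110 + 3836 = 11946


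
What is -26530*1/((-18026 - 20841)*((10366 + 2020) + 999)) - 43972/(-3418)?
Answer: 2287585508528/177816252931 ≈ 12.865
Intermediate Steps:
-26530*1/((-18026 - 20841)*((10366 + 2020) + 999)) - 43972/(-3418) = -26530*(-1/(38867*(12386 + 999))) - 43972*(-1/3418) = -26530/((-38867*13385)) + 21986/1709 = -26530/(-520234795) + 21986/1709 = -26530*(-1/520234795) + 21986/1709 = 5306/104046959 + 21986/1709 = 2287585508528/177816252931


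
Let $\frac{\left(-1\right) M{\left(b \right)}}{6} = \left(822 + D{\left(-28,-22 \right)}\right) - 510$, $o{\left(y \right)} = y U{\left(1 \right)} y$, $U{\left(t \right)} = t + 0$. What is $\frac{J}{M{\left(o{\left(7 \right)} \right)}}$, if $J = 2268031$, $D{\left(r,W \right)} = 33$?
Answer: $- \frac{2268031}{2070} \approx -1095.7$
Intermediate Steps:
$U{\left(t \right)} = t$
$o{\left(y \right)} = y^{2}$ ($o{\left(y \right)} = y 1 y = y y = y^{2}$)
$M{\left(b \right)} = -2070$ ($M{\left(b \right)} = - 6 \left(\left(822 + 33\right) - 510\right) = - 6 \left(855 - 510\right) = \left(-6\right) 345 = -2070$)
$\frac{J}{M{\left(o{\left(7 \right)} \right)}} = \frac{2268031}{-2070} = 2268031 \left(- \frac{1}{2070}\right) = - \frac{2268031}{2070}$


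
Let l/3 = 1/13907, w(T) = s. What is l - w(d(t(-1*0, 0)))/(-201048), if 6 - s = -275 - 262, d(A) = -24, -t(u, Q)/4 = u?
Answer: 2718215/931991512 ≈ 0.0029166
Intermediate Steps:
t(u, Q) = -4*u
s = 543 (s = 6 - (-275 - 262) = 6 - 1*(-537) = 6 + 537 = 543)
w(T) = 543
l = 3/13907 ≈ 0.00021572
l - w(d(t(-1*0, 0)))/(-201048) = 3/13907 - 543/(-201048) = 3/13907 - 543*(-1)/201048 = 3/13907 - 1*(-181/67016) = 3/13907 + 181/67016 = 2718215/931991512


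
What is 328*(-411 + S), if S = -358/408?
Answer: -6889886/51 ≈ -1.3510e+5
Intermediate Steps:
S = -179/204 (S = -358*1/408 = -179/204 ≈ -0.87745)
328*(-411 + S) = 328*(-411 - 179/204) = 328*(-84023/204) = -6889886/51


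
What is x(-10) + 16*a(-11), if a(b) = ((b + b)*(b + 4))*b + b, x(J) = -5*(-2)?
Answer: -27270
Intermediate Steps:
x(J) = 10
a(b) = b + 2*b**2*(4 + b) (a(b) = ((2*b)*(4 + b))*b + b = (2*b*(4 + b))*b + b = 2*b**2*(4 + b) + b = b + 2*b**2*(4 + b))
x(-10) + 16*a(-11) = 10 + 16*(-11*(1 + 2*(-11)**2 + 8*(-11))) = 10 + 16*(-11*(1 + 2*121 - 88)) = 10 + 16*(-11*(1 + 242 - 88)) = 10 + 16*(-11*155) = 10 + 16*(-1705) = 10 - 27280 = -27270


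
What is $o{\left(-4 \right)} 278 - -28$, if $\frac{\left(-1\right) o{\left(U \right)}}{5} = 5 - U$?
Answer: $-12482$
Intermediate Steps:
$o{\left(U \right)} = -25 + 5 U$ ($o{\left(U \right)} = - 5 \left(5 - U\right) = -25 + 5 U$)
$o{\left(-4 \right)} 278 - -28 = \left(-25 + 5 \left(-4\right)\right) 278 - -28 = \left(-25 - 20\right) 278 + 28 = \left(-45\right) 278 + 28 = -12510 + 28 = -12482$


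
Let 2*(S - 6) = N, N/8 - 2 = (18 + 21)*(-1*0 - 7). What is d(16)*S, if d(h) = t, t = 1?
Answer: -1078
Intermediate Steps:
d(h) = 1
N = -2168 (N = 16 + 8*((18 + 21)*(-1*0 - 7)) = 16 + 8*(39*(0 - 7)) = 16 + 8*(39*(-7)) = 16 + 8*(-273) = 16 - 2184 = -2168)
S = -1078 (S = 6 + (½)*(-2168) = 6 - 1084 = -1078)
d(16)*S = 1*(-1078) = -1078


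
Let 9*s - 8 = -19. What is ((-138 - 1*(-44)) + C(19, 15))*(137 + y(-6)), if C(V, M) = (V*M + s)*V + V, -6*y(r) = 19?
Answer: 38424353/54 ≈ 7.1156e+5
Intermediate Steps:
s = -11/9 (s = 8/9 + (⅑)*(-19) = 8/9 - 19/9 = -11/9 ≈ -1.2222)
y(r) = -19/6 (y(r) = -⅙*19 = -19/6)
C(V, M) = V + V*(-11/9 + M*V) (C(V, M) = (V*M - 11/9)*V + V = (M*V - 11/9)*V + V = (-11/9 + M*V)*V + V = V*(-11/9 + M*V) + V = V + V*(-11/9 + M*V))
((-138 - 1*(-44)) + C(19, 15))*(137 + y(-6)) = ((-138 - 1*(-44)) + (⅑)*19*(-2 + 9*15*19))*(137 - 19/6) = ((-138 + 44) + (⅑)*19*(-2 + 2565))*(803/6) = (-94 + (⅑)*19*2563)*(803/6) = (-94 + 48697/9)*(803/6) = (47851/9)*(803/6) = 38424353/54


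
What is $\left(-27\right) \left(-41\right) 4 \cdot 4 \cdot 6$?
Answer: $106272$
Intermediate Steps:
$\left(-27\right) \left(-41\right) 4 \cdot 4 \cdot 6 = 1107 \cdot 16 \cdot 6 = 1107 \cdot 96 = 106272$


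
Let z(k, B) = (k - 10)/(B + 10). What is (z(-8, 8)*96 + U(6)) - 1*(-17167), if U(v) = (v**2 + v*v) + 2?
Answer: 17145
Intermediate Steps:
z(k, B) = (-10 + k)/(10 + B)
U(v) = 2 + 2*v**2 (U(v) = (v**2 + v**2) + 2 = 2*v**2 + 2 = 2 + 2*v**2)
(z(-8, 8)*96 + U(6)) - 1*(-17167) = (((-10 - 8)/(10 + 8))*96 + (2 + 2*6**2)) - 1*(-17167) = ((-18/18)*96 + (2 + 2*36)) + 17167 = (((1/18)*(-18))*96 + (2 + 72)) + 17167 = (-1*96 + 74) + 17167 = (-96 + 74) + 17167 = -22 + 17167 = 17145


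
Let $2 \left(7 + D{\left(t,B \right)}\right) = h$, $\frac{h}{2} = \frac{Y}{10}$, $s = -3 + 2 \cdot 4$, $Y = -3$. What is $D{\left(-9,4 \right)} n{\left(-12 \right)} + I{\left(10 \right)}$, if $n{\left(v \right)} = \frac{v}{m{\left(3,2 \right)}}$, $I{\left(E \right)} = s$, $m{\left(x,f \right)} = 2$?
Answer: $\frac{244}{5} \approx 48.8$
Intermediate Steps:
$s = 5$ ($s = -3 + 8 = 5$)
$I{\left(E \right)} = 5$
$h = - \frac{3}{5}$ ($h = 2 \left(- \frac{3}{10}\right) = - \frac{3}{5} \approx -0.6$)
$D{\left(t,B \right)} = - \frac{73}{10}$ ($D{\left(t,B \right)} = -7 + \frac{1}{2} \left(- \frac{3}{5}\right) = -7 - \frac{3}{10} = - \frac{73}{10}$)
$n{\left(v \right)} = \frac{v}{2}$
$D{\left(-9,4 \right)} n{\left(-12 \right)} + I{\left(10 \right)} = - \frac{73 \cdot \frac{1}{2} \left(-12\right)}{10} + 5 = \left(- \frac{73}{10}\right) \left(-6\right) + 5 = \frac{219}{5} + 5 = \frac{244}{5}$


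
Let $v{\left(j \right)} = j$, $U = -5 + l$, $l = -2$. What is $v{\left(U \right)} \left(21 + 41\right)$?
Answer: $-434$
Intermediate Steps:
$U = -7$ ($U = -5 - 2 = -7$)
$v{\left(U \right)} \left(21 + 41\right) = - 7 \left(21 + 41\right) = \left(-7\right) 62 = -434$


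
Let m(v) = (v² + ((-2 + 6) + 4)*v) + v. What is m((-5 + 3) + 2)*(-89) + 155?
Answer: 155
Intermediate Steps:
m(v) = v² + 9*v (m(v) = (v² + (4 + 4)*v) + v = (v² + 8*v) + v = v² + 9*v)
m((-5 + 3) + 2)*(-89) + 155 = (((-5 + 3) + 2)*(9 + ((-5 + 3) + 2)))*(-89) + 155 = ((-2 + 2)*(9 + (-2 + 2)))*(-89) + 155 = (0*(9 + 0))*(-89) + 155 = (0*9)*(-89) + 155 = 0*(-89) + 155 = 0 + 155 = 155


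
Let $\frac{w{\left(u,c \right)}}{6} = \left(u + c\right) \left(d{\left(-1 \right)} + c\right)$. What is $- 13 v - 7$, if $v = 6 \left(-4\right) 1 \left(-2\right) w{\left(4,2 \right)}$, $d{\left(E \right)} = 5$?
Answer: $-157255$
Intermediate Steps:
$w{\left(u,c \right)} = 6 \left(5 + c\right) \left(c + u\right)$ ($w{\left(u,c \right)} = 6 \left(u + c\right) \left(5 + c\right) = 6 \left(c + u\right) \left(5 + c\right) = 6 \left(5 + c\right) \left(c + u\right)$)
$v = 12096$ ($v = 6 \left(-4\right) 1 \left(-2\right) \left(6 \cdot 2^{2} + 30 \cdot 2 + 30 \cdot 4 + 6 \cdot 2 \cdot 4\right) = 6 \left(\left(-4\right) \left(-2\right)\right) \left(6 \cdot 4 + 60 + 120 + 48\right) = 6 \cdot 8 \left(24 + 60 + 120 + 48\right) = 48 \cdot 252 = 12096$)
$- 13 v - 7 = \left(-13\right) 12096 - 7 = -157248 - 7 = -157255$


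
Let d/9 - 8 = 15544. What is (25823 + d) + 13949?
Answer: 179740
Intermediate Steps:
d = 139968 (d = 72 + 9*15544 = 72 + 139896 = 139968)
(25823 + d) + 13949 = (25823 + 139968) + 13949 = 165791 + 13949 = 179740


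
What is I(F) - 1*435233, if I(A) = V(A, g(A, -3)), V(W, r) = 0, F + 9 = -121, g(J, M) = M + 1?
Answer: -435233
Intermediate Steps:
g(J, M) = 1 + M
F = -130 (F = -9 - 121 = -130)
I(A) = 0
I(F) - 1*435233 = 0 - 1*435233 = 0 - 435233 = -435233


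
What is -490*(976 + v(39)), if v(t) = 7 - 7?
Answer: -478240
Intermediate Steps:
v(t) = 0
-490*(976 + v(39)) = -490*(976 + 0) = -490*976 = -478240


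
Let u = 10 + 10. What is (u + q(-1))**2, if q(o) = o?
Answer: 361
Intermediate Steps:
u = 20
(u + q(-1))**2 = (20 - 1)**2 = 19**2 = 361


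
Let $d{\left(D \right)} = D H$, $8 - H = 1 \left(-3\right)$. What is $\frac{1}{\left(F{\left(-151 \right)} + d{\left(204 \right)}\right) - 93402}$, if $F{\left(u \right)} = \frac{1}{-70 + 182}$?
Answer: $- \frac{112}{10209695} \approx -1.097 \cdot 10^{-5}$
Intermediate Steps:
$H = 11$ ($H = 8 - 1 \left(-3\right) = 8 - -3 = 8 + 3 = 11$)
$F{\left(u \right)} = \frac{1}{112}$
$d{\left(D \right)} = 11 D$ ($d{\left(D \right)} = D 11 = 11 D$)
$\frac{1}{\left(F{\left(-151 \right)} + d{\left(204 \right)}\right) - 93402} = \frac{1}{\left(\frac{1}{112} + 11 \cdot 204\right) - 93402} = \frac{1}{\left(\frac{1}{112} + 2244\right) - 93402} = \frac{1}{\frac{251329}{112} - 93402} = \frac{1}{- \frac{10209695}{112}} = - \frac{112}{10209695}$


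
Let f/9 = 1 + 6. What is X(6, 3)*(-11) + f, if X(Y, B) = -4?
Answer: 107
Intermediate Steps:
f = 63 (f = 9*(1 + 6) = 9*7 = 63)
X(6, 3)*(-11) + f = -4*(-11) + 63 = 44 + 63 = 107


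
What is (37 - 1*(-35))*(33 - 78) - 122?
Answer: -3362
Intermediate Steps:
(37 - 1*(-35))*(33 - 78) - 122 = (37 + 35)*(-45) - 122 = 72*(-45) - 122 = -3240 - 122 = -3362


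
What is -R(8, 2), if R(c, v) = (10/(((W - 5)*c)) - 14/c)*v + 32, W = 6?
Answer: -31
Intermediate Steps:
R(c, v) = 32 - 4*v/c (R(c, v) = (10/(((6 - 5)*c)) - 14/c)*v + 32 = (10/((1*c)) - 14/c)*v + 32 = (10/c - 14/c)*v + 32 = (-4/c)*v + 32 = -4*v/c + 32 = 32 - 4*v/c)
-R(8, 2) = -(32 - 4*2/8) = -(32 - 4*2*⅛) = -(32 - 1) = -1*31 = -31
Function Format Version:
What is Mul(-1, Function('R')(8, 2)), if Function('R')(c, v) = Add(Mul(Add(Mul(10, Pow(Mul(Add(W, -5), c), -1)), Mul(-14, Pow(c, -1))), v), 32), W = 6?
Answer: -31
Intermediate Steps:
Function('R')(c, v) = Add(32, Mul(-4, v, Pow(c, -1))) (Function('R')(c, v) = Add(Mul(Add(Mul(10, Pow(Mul(Add(6, -5), c), -1)), Mul(-14, Pow(c, -1))), v), 32) = Add(Mul(Add(Mul(10, Pow(Mul(1, c), -1)), Mul(-14, Pow(c, -1))), v), 32) = Add(Mul(Add(Mul(10, Pow(c, -1)), Mul(-14, Pow(c, -1))), v), 32) = Add(Mul(Mul(-4, Pow(c, -1)), v), 32) = Add(Mul(-4, v, Pow(c, -1)), 32) = Add(32, Mul(-4, v, Pow(c, -1))))
Mul(-1, Function('R')(8, 2)) = Mul(-1, Add(32, Mul(-4, 2, Pow(8, -1)))) = Mul(-1, Add(32, Mul(-4, 2, Rational(1, 8)))) = Mul(-1, Add(32, -1)) = Mul(-1, 31) = -31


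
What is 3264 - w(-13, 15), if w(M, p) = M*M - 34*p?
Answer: 3605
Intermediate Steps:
w(M, p) = M² - 34*p
3264 - w(-13, 15) = 3264 - ((-13)² - 34*15) = 3264 - (169 - 510) = 3264 - 1*(-341) = 3264 + 341 = 3605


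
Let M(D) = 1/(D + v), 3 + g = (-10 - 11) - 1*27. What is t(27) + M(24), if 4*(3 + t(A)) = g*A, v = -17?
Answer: -9719/28 ≈ -347.11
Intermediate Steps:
g = -51 (g = -3 + ((-10 - 11) - 1*27) = -3 + (-21 - 27) = -3 - 48 = -51)
t(A) = -3 - 51*A/4 (t(A) = -3 + (-51*A)/4 = -3 - 51*A/4)
M(D) = 1/(-17 + D) (M(D) = 1/(D - 17) = 1/(-17 + D))
t(27) + M(24) = (-3 - 51/4*27) + 1/(-17 + 24) = (-3 - 1377/4) + 1/7 = -1389/4 + 1/7 = -9719/28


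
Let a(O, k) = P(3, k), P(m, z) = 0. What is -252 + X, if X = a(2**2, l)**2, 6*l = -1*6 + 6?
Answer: -252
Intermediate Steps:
l = 0 (l = (-1*6 + 6)/6 = (-6 + 6)/6 = (1/6)*0 = 0)
a(O, k) = 0
X = 0 (X = 0**2 = 0)
-252 + X = -252 + 0 = -252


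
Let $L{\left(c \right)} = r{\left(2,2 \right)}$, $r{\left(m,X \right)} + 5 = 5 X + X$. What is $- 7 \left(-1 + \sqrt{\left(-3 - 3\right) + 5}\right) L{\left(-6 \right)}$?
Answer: $49 - 49 i \approx 49.0 - 49.0 i$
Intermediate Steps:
$r{\left(m,X \right)} = -5 + 6 X$ ($r{\left(m,X \right)} = -5 + \left(5 X + X\right) = -5 + 6 X$)
$L{\left(c \right)} = 7$ ($L{\left(c \right)} = -5 + 6 \cdot 2 = -5 + 12 = 7$)
$- 7 \left(-1 + \sqrt{\left(-3 - 3\right) + 5}\right) L{\left(-6 \right)} = - 7 \left(-1 + \sqrt{\left(-3 - 3\right) + 5}\right) 7 = - 7 \left(-1 + \sqrt{-6 + 5}\right) 7 = - 7 \left(-1 + \sqrt{-1}\right) 7 = - 7 \left(-1 + i\right) 7 = \left(7 - 7 i\right) 7 = 49 - 49 i$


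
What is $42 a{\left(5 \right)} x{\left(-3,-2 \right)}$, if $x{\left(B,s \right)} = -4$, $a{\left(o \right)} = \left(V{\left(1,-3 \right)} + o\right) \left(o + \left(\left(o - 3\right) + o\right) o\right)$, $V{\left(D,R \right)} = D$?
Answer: $-40320$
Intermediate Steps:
$a{\left(o \right)} = \left(1 + o\right) \left(o + o \left(-3 + 2 o\right)\right)$ ($a{\left(o \right)} = \left(1 + o\right) \left(o + \left(\left(o - 3\right) + o\right) o\right) = \left(1 + o\right) \left(o + \left(\left(-3 + o\right) + o\right) o\right) = \left(1 + o\right) \left(o + \left(-3 + 2 o\right) o\right) = \left(1 + o\right) \left(o + o \left(-3 + 2 o\right)\right)$)
$42 a{\left(5 \right)} x{\left(-3,-2 \right)} = 42 \cdot 2 \cdot 5 \left(-1 + 5^{2}\right) \left(-4\right) = 42 \cdot 2 \cdot 5 \left(-1 + 25\right) \left(-4\right) = 42 \cdot 2 \cdot 5 \cdot 24 \left(-4\right) = 42 \cdot 240 \left(-4\right) = 10080 \left(-4\right) = -40320$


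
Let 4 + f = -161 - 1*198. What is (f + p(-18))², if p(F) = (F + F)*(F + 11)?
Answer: 12321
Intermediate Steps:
p(F) = 2*F*(11 + F) (p(F) = (2*F)*(11 + F) = 2*F*(11 + F))
f = -363 (f = -4 + (-161 - 1*198) = -4 + (-161 - 198) = -4 - 359 = -363)
(f + p(-18))² = (-363 + 2*(-18)*(11 - 18))² = (-363 + 2*(-18)*(-7))² = (-363 + 252)² = (-111)² = 12321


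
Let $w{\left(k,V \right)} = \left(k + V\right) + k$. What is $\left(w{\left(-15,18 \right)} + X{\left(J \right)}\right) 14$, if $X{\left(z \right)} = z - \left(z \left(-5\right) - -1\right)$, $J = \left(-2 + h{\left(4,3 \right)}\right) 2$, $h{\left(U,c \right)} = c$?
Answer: $-14$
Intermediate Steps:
$w{\left(k,V \right)} = V + 2 k$ ($w{\left(k,V \right)} = \left(V + k\right) + k = V + 2 k$)
$J = 2$ ($J = \left(-2 + 3\right) 2 = 1 \cdot 2 = 2$)
$X{\left(z \right)} = -1 + 6 z$ ($X{\left(z \right)} = z - \left(- 5 z + 1\right) = z - \left(1 - 5 z\right) = z + \left(-1 + 5 z\right) = -1 + 6 z$)
$\left(w{\left(-15,18 \right)} + X{\left(J \right)}\right) 14 = \left(\left(18 + 2 \left(-15\right)\right) + \left(-1 + 6 \cdot 2\right)\right) 14 = \left(\left(18 - 30\right) + \left(-1 + 12\right)\right) 14 = \left(-12 + 11\right) 14 = \left(-1\right) 14 = -14$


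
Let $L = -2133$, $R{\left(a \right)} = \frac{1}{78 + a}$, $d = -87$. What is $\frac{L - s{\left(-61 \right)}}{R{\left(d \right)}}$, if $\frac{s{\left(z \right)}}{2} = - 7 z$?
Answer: $26883$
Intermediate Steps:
$s{\left(z \right)} = - 14 z$ ($s{\left(z \right)} = 2 \left(- 7 z\right) = - 14 z$)
$\frac{L - s{\left(-61 \right)}}{R{\left(d \right)}} = \frac{-2133 - \left(-14\right) \left(-61\right)}{\frac{1}{78 - 87}} = \frac{-2133 - 854}{\frac{1}{-9}} = \frac{-2133 - 854}{- \frac{1}{9}} = \left(-2987\right) \left(-9\right) = 26883$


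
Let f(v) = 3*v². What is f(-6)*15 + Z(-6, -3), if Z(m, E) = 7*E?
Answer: 1599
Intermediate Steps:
f(-6)*15 + Z(-6, -3) = (3*(-6)²)*15 + 7*(-3) = (3*36)*15 - 21 = 108*15 - 21 = 1620 - 21 = 1599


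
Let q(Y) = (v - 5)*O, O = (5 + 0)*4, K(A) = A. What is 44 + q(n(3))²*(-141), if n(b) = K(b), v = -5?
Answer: -5639956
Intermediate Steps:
O = 20 (O = 5*4 = 20)
n(b) = b
q(Y) = -200 (q(Y) = (-5 - 5)*20 = -10*20 = -200)
44 + q(n(3))²*(-141) = 44 + (-200)²*(-141) = 44 + 40000*(-141) = 44 - 5640000 = -5639956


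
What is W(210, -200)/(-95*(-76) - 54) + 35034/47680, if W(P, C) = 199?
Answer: 65135491/85418720 ≈ 0.76254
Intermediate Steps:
W(210, -200)/(-95*(-76) - 54) + 35034/47680 = 199/(-95*(-76) - 54) + 35034/47680 = 199/(7220 - 54) + 35034*(1/47680) = 199/7166 + 17517/23840 = 65135491/85418720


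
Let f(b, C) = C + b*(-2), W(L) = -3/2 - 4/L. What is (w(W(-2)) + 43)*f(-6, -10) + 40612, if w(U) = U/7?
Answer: 284887/7 ≈ 40698.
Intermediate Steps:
W(L) = -3/2 - 4/L (W(L) = -3*½ - 4/L = -3/2 - 4/L)
w(U) = U/7 (w(U) = U*(⅐) = U/7)
f(b, C) = C - 2*b
(w(W(-2)) + 43)*f(-6, -10) + 40612 = ((-3/2 - 4/(-2))/7 + 43)*(-10 - 2*(-6)) + 40612 = ((-3/2 - 4*(-½))/7 + 43)*(-10 + 12) + 40612 = ((-3/2 + 2)/7 + 43)*2 + 40612 = ((⅐)*(½) + 43)*2 + 40612 = (1/14 + 43)*2 + 40612 = (603/14)*2 + 40612 = 603/7 + 40612 = 284887/7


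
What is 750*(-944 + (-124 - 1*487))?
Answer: -1166250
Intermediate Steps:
750*(-944 + (-124 - 1*487)) = 750*(-944 + (-124 - 487)) = 750*(-944 - 611) = 750*(-1555) = -1166250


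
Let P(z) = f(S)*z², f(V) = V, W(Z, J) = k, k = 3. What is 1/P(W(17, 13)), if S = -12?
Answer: -1/108 ≈ -0.0092593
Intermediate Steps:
W(Z, J) = 3
P(z) = -12*z²
1/P(W(17, 13)) = 1/(-12*3²) = 1/(-12*9) = 1/(-108) = -1/108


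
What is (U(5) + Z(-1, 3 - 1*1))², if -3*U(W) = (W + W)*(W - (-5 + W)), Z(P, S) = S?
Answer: 1936/9 ≈ 215.11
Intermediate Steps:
U(W) = -10*W/3 (U(W) = -(W + W)*(W - (-5 + W))/3 = -2*W*(W + (5 - W))/3 = -2*W*5/3 = -10*W/3)
(U(5) + Z(-1, 3 - 1*1))² = (-10/3*5 + (3 - 1*1))² = (-50/3 + (3 - 1))² = (-50/3 + 2)² = (-44/3)² = 1936/9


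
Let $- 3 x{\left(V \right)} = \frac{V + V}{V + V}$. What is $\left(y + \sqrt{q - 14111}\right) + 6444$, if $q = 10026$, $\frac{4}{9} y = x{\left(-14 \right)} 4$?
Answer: $6441 + i \sqrt{4085} \approx 6441.0 + 63.914 i$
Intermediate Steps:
$x{\left(V \right)} = - \frac{1}{3}$ ($x{\left(V \right)} = - \frac{\left(V + V\right) \frac{1}{V + V}}{3} = - \frac{2 V \frac{1}{2 V}}{3} = \left(- \frac{1}{3}\right) 1 = - \frac{1}{3}$)
$y = -3$ ($y = \frac{9 \left(\left(- \frac{1}{3}\right) 4\right)}{4} = \frac{9}{4} \left(- \frac{4}{3}\right) = -3$)
$\left(y + \sqrt{q - 14111}\right) + 6444 = \left(-3 + \sqrt{10026 - 14111}\right) + 6444 = \left(-3 + \sqrt{-4085}\right) + 6444 = \left(-3 + i \sqrt{4085}\right) + 6444 = 6441 + i \sqrt{4085}$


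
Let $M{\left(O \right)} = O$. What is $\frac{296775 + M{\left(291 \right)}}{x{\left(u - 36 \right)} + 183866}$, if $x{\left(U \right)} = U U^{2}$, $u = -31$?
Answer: $- \frac{27006}{10627} \approx -2.5413$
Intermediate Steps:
$x{\left(U \right)} = U^{3}$
$\frac{296775 + M{\left(291 \right)}}{x{\left(u - 36 \right)} + 183866} = \frac{296775 + 291}{\left(-31 - 36\right)^{3} + 183866} = \frac{297066}{\left(-67\right)^{3} + 183866} = \frac{297066}{-300763 + 183866} = \frac{297066}{-116897} = 297066 \left(- \frac{1}{116897}\right) = - \frac{27006}{10627}$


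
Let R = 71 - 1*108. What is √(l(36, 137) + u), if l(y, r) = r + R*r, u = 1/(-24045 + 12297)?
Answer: I*√170173119369/5874 ≈ 70.228*I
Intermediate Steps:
R = -37 (R = 71 - 108 = -37)
u = -1/11748 (u = 1/(-11748) = -1/11748 ≈ -8.5121e-5)
l(y, r) = -36*r (l(y, r) = r - 37*r = -36*r)
√(l(36, 137) + u) = √(-36*137 - 1/11748) = √(-4932 - 1/11748) = √(-57941137/11748) = I*√170173119369/5874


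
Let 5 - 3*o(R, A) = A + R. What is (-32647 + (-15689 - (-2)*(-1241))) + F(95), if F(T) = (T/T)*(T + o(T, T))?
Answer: -152354/3 ≈ -50785.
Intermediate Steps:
o(R, A) = 5/3 - A/3 - R/3 (o(R, A) = 5/3 - (A + R)/3 = 5/3 + (-A/3 - R/3) = 5/3 - A/3 - R/3)
F(T) = 5/3 + T/3 (F(T) = (T/T)*(T + (5/3 - T/3 - T/3)) = 1*(T + (5/3 - 2*T/3)) = 1*(5/3 + T/3) = 5/3 + T/3)
(-32647 + (-15689 - (-2)*(-1241))) + F(95) = (-32647 + (-15689 - (-2)*(-1241))) + (5/3 + (⅓)*95) = (-32647 + (-15689 - 1*2482)) + (5/3 + 95/3) = (-32647 + (-15689 - 2482)) + 100/3 = (-32647 - 18171) + 100/3 = -50818 + 100/3 = -152354/3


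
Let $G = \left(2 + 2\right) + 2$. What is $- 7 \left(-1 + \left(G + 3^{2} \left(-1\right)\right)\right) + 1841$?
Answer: $1869$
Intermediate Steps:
$G = 6$ ($G = 4 + 2 = 6$)
$- 7 \left(-1 + \left(G + 3^{2} \left(-1\right)\right)\right) + 1841 = - 7 \left(-1 + \left(6 + 3^{2} \left(-1\right)\right)\right) + 1841 = - 7 \left(-1 + \left(6 + 9 \left(-1\right)\right)\right) + 1841 = - 7 \left(-1 + \left(6 - 9\right)\right) + 1841 = - 7 \left(-1 - 3\right) + 1841 = \left(-7\right) \left(-4\right) + 1841 = 28 + 1841 = 1869$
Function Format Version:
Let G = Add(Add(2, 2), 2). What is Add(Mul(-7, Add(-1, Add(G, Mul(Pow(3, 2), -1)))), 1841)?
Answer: 1869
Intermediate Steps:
G = 6 (G = Add(4, 2) = 6)
Add(Mul(-7, Add(-1, Add(G, Mul(Pow(3, 2), -1)))), 1841) = Add(Mul(-7, Add(-1, Add(6, Mul(Pow(3, 2), -1)))), 1841) = Add(Mul(-7, Add(-1, Add(6, Mul(9, -1)))), 1841) = Add(Mul(-7, Add(-1, Add(6, -9))), 1841) = Add(Mul(-7, Add(-1, -3)), 1841) = Add(Mul(-7, -4), 1841) = Add(28, 1841) = 1869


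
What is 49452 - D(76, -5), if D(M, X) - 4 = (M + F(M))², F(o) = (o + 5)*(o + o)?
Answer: -153413096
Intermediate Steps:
F(o) = 2*o*(5 + o) (F(o) = (5 + o)*(2*o) = 2*o*(5 + o))
D(M, X) = 4 + (M + 2*M*(5 + M))²
49452 - D(76, -5) = 49452 - (4 + 76²*(11 + 2*76)²) = 49452 - (4 + 5776*(11 + 152)²) = 49452 - (4 + 5776*163²) = 49452 - (4 + 5776*26569) = 49452 - (4 + 153462544) = 49452 - 1*153462548 = 49452 - 153462548 = -153413096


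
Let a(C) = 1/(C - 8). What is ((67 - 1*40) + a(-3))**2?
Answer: 87616/121 ≈ 724.10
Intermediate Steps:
a(C) = 1/(-8 + C)
((67 - 1*40) + a(-3))**2 = ((67 - 1*40) + 1/(-8 - 3))**2 = ((67 - 40) + 1/(-11))**2 = (27 - 1/11)**2 = (296/11)**2 = 87616/121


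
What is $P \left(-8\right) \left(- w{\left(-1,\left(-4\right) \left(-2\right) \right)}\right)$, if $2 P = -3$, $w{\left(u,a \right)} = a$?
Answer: $-96$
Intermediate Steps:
$P = - \frac{3}{2}$ ($P = \frac{1}{2} \left(-3\right) = - \frac{3}{2} \approx -1.5$)
$P \left(-8\right) \left(- w{\left(-1,\left(-4\right) \left(-2\right) \right)}\right) = \left(- \frac{3}{2}\right) \left(-8\right) \left(- \left(-4\right) \left(-2\right)\right) = 12 \left(\left(-1\right) 8\right) = 12 \left(-8\right) = -96$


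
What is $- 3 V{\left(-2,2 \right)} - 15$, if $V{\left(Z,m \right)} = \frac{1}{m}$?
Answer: $- \frac{33}{2} \approx -16.5$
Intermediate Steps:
$- 3 V{\left(-2,2 \right)} - 15 = - \frac{3}{2} - 15 = - \frac{33}{2}$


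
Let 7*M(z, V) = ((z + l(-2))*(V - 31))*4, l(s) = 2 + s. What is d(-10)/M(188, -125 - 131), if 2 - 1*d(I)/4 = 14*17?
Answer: 59/1927 ≈ 0.030618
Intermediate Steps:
d(I) = -944 (d(I) = 8 - 56*17 = 8 - 4*238 = 8 - 952 = -944)
M(z, V) = 4*z*(-31 + V)/7 (M(z, V) = (((z + (2 - 2))*(V - 31))*4)/7 = (((z + 0)*(-31 + V))*4)/7 = ((z*(-31 + V))*4)/7 = (4*z*(-31 + V))/7 = 4*z*(-31 + V)/7)
d(-10)/M(188, -125 - 131) = -944*7/(752*(-31 + (-125 - 131))) = -944*7/(752*(-31 - 256)) = -944/((4/7)*188*(-287)) = -944/(-30832) = -944*(-1/30832) = 59/1927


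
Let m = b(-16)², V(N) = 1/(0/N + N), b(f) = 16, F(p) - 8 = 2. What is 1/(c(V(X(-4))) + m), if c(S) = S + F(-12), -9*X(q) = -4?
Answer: 4/1073 ≈ 0.0037279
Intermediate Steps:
F(p) = 10 (F(p) = 8 + 2 = 10)
X(q) = 4/9 (X(q) = -⅑*(-4) = 4/9)
V(N) = 1/N (V(N) = 1/(0 + N) = 1/N)
c(S) = 10 + S (c(S) = S + 10 = 10 + S)
m = 256 (m = 16² = 256)
1/(c(V(X(-4))) + m) = 1/((10 + 1/(4/9)) + 256) = 1/((10 + 9/4) + 256) = 1/(49/4 + 256) = 1/(1073/4) = 4/1073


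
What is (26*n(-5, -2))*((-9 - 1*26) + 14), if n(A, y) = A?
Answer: 2730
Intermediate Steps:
(26*n(-5, -2))*((-9 - 1*26) + 14) = (26*(-5))*((-9 - 1*26) + 14) = -130*((-9 - 26) + 14) = -130*(-35 + 14) = -130*(-21) = 2730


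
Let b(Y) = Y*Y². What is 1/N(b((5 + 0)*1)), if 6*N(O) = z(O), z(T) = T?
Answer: 6/125 ≈ 0.048000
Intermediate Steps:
b(Y) = Y³
N(O) = O/6
1/N(b((5 + 0)*1)) = 1/(((5 + 0)*1)³/6) = 1/((5*1)³/6) = 1/((⅙)*5³) = 1/((⅙)*125) = 1/(125/6) = 6/125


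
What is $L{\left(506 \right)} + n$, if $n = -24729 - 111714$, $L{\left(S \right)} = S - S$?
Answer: $-136443$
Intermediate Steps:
$L{\left(S \right)} = 0$
$n = -136443$ ($n = -24729 - 111714 = -136443$)
$L{\left(506 \right)} + n = 0 - 136443 = -136443$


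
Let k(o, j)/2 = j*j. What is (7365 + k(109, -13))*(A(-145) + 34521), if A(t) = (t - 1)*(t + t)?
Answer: 592060283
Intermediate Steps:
k(o, j) = 2*j**2 (k(o, j) = 2*(j*j) = 2*j**2)
A(t) = 2*t*(-1 + t) (A(t) = (-1 + t)*(2*t) = 2*t*(-1 + t))
(7365 + k(109, -13))*(A(-145) + 34521) = (7365 + 2*(-13)**2)*(2*(-145)*(-1 - 145) + 34521) = (7365 + 2*169)*(2*(-145)*(-146) + 34521) = (7365 + 338)*(42340 + 34521) = 7703*76861 = 592060283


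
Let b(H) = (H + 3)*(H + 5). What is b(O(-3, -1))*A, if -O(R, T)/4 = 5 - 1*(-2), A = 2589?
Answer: 1488675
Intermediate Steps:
O(R, T) = -28 (O(R, T) = -4*(5 - 1*(-2)) = -4*(5 + 2) = -4*7 = -28)
b(H) = (3 + H)*(5 + H)
b(O(-3, -1))*A = (15 + (-28)² + 8*(-28))*2589 = (15 + 784 - 224)*2589 = 575*2589 = 1488675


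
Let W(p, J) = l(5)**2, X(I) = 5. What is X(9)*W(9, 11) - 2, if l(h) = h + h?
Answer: 498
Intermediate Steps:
l(h) = 2*h
W(p, J) = 100 (W(p, J) = (2*5)**2 = 10**2 = 100)
X(9)*W(9, 11) - 2 = 5*100 - 2 = 500 - 2 = 498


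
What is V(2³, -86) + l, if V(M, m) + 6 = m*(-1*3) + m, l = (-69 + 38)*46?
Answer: -1260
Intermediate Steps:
l = -1426 (l = -31*46 = -1426)
V(M, m) = -6 - 2*m (V(M, m) = -6 + (m*(-1*3) + m) = -6 + (m*(-3) + m) = -6 + (-3*m + m) = -6 - 2*m)
V(2³, -86) + l = (-6 - 2*(-86)) - 1426 = (-6 + 172) - 1426 = 166 - 1426 = -1260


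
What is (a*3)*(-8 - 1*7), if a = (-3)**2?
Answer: -405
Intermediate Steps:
a = 9
(a*3)*(-8 - 1*7) = (9*3)*(-8 - 1*7) = 27*(-8 - 7) = 27*(-15) = -405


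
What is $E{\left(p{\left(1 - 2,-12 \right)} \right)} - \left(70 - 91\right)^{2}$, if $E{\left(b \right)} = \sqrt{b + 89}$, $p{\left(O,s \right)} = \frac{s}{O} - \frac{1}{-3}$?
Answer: $-441 + \frac{4 \sqrt{57}}{3} \approx -430.93$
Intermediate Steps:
$p{\left(O,s \right)} = \frac{1}{3} + \frac{s}{O}$ ($p{\left(O,s \right)} = \frac{s}{O} - - \frac{1}{3} = \frac{s}{O} + \frac{1}{3} = \frac{1}{3} + \frac{s}{O}$)
$E{\left(b \right)} = \sqrt{89 + b}$
$E{\left(p{\left(1 - 2,-12 \right)} \right)} - \left(70 - 91\right)^{2} = \sqrt{89 + \frac{-12 + \frac{1 - 2}{3}}{1 - 2}} - \left(70 - 91\right)^{2} = \sqrt{89 + \frac{-12 + \frac{1 - 2}{3}}{1 - 2}} - \left(-21\right)^{2} = \sqrt{89 + \frac{-12 + \frac{1}{3} \left(-1\right)}{-1}} - 441 = \sqrt{89 - \left(-12 - \frac{1}{3}\right)} - 441 = \sqrt{89 - - \frac{37}{3}} - 441 = \sqrt{89 + \frac{37}{3}} - 441 = \sqrt{\frac{304}{3}} - 441 = \frac{4 \sqrt{57}}{3} - 441 = -441 + \frac{4 \sqrt{57}}{3}$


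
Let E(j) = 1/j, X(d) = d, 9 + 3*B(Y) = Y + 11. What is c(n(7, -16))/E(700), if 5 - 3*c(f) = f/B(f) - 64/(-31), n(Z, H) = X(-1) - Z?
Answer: -7700/31 ≈ -248.39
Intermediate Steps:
B(Y) = 2/3 + Y/3 (B(Y) = -3 + (Y + 11)/3 = -3 + (11 + Y)/3 = -3 + (11/3 + Y/3) = 2/3 + Y/3)
n(Z, H) = -1 - Z
c(f) = 91/93 - f/(3*(2/3 + f/3)) (c(f) = 5/3 - (f/(2/3 + f/3) - 64/(-31))/3 = 5/3 - (f/(2/3 + f/3) - 64*(-1/31))/3 = 5/3 - (f/(2/3 + f/3) + 64/31)/3 = 5/3 - (64/31 + f/(2/3 + f/3))/3 = 5/3 + (-64/93 - f/(3*(2/3 + f/3))) = 91/93 - f/(3*(2/3 + f/3)))
c(n(7, -16))/E(700) = (2*(91 - (-1 - 1*7))/(93*(2 + (-1 - 1*7))))/(1/700) = (2*(91 - (-1 - 7))/(93*(2 + (-1 - 7))))/(1/700) = (2*(91 - 1*(-8))/(93*(2 - 8)))*700 = ((2/93)*(91 + 8)/(-6))*700 = ((2/93)*(-1/6)*99)*700 = -11/31*700 = -7700/31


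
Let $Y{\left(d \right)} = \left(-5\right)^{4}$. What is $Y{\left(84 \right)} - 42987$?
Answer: $-42362$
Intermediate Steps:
$Y{\left(d \right)} = 625$
$Y{\left(84 \right)} - 42987 = 625 - 42987 = -42362$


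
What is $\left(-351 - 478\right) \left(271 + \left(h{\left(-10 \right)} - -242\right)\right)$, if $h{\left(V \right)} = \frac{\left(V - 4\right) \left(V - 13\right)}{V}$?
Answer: $- \frac{1992916}{5} \approx -3.9858 \cdot 10^{5}$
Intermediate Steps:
$h{\left(V \right)} = \frac{\left(-13 + V\right) \left(-4 + V\right)}{V}$ ($h{\left(V \right)} = \frac{\left(-4 + V\right) \left(-13 + V\right)}{V} = \frac{\left(-13 + V\right) \left(-4 + V\right)}{V}$)
$\left(-351 - 478\right) \left(271 + \left(h{\left(-10 \right)} - -242\right)\right) = \left(-351 - 478\right) \left(271 - - \frac{1049}{5}\right) = - 829 \left(271 + \left(\left(-17 - 10 + 52 \left(- \frac{1}{10}\right)\right) + 242\right)\right) = - 829 \left(271 + \left(\left(-17 - 10 - \frac{26}{5}\right) + 242\right)\right) = - 829 \left(271 + \left(- \frac{161}{5} + 242\right)\right) = - 829 \left(271 + \frac{1049}{5}\right) = \left(-829\right) \frac{2404}{5} = - \frac{1992916}{5}$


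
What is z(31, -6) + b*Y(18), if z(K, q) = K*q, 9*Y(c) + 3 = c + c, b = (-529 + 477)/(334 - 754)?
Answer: -58447/315 ≈ -185.55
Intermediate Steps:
b = 13/105 (b = -52/(-420) = -52*(-1/420) = 13/105 ≈ 0.12381)
Y(c) = -⅓ + 2*c/9 (Y(c) = -⅓ + (c + c)/9 = -⅓ + (2*c)/9 = -⅓ + 2*c/9)
z(31, -6) + b*Y(18) = 31*(-6) + 13*(-⅓ + (2/9)*18)/105 = -186 + 13*(-⅓ + 4)/105 = -186 + (13/105)*(11/3) = -186 + 143/315 = -58447/315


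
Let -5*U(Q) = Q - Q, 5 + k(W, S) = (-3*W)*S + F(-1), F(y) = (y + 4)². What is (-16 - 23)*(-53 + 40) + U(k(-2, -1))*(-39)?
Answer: 507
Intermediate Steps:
F(y) = (4 + y)²
k(W, S) = 4 - 3*S*W (k(W, S) = -5 + ((-3*W)*S + (4 - 1)²) = -5 + (-3*S*W + 3²) = -5 + (-3*S*W + 9) = -5 + (9 - 3*S*W) = 4 - 3*S*W)
U(Q) = 0 (U(Q) = -(Q - Q)/5 = -⅕*0 = 0)
(-16 - 23)*(-53 + 40) + U(k(-2, -1))*(-39) = (-16 - 23)*(-53 + 40) + 0*(-39) = -39*(-13) + 0 = 507 + 0 = 507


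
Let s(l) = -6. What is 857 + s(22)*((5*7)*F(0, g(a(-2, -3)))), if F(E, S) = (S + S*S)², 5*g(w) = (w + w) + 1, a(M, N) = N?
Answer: 857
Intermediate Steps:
g(w) = ⅕ + 2*w/5 (g(w) = ((w + w) + 1)/5 = (2*w + 1)/5 = (1 + 2*w)/5 = ⅕ + 2*w/5)
F(E, S) = (S + S²)²
857 + s(22)*((5*7)*F(0, g(a(-2, -3)))) = 857 - 6*5*7*(⅕ + (⅖)*(-3))²*(1 + (⅕ + (⅖)*(-3)))² = 857 - 210*(⅕ - 6/5)²*(1 + (⅕ - 6/5))² = 857 - 210*(-1)²*(1 - 1)² = 857 - 210*1*0² = 857 - 210*1*0 = 857 - 210*0 = 857 - 6*0 = 857 + 0 = 857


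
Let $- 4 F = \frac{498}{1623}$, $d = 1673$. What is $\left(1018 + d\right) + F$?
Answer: $\frac{2911579}{1082} \approx 2690.9$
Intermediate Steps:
$F = - \frac{83}{1082}$ ($F = - \frac{498 \cdot \frac{1}{1623}}{4} = \left(- \frac{1}{4}\right) \frac{166}{541} = - \frac{83}{1082} \approx -0.07671$)
$\left(1018 + d\right) + F = \left(1018 + 1673\right) - \frac{83}{1082} = 2691 - \frac{83}{1082} = \frac{2911579}{1082}$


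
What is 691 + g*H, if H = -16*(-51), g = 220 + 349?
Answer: 464995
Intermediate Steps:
g = 569
H = 816
691 + g*H = 691 + 569*816 = 691 + 464304 = 464995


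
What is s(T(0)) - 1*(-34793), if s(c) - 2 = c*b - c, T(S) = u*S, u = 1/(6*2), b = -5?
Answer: 34795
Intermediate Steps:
u = 1/12 ≈ 0.083333
T(S) = S/12
s(c) = 2 - 6*c (s(c) = 2 + (c*(-5) - c) = 2 + (-5*c - c) = 2 - 6*c)
s(T(0)) - 1*(-34793) = (2 - 0/2) - 1*(-34793) = (2 - 6*0) + 34793 = (2 + 0) + 34793 = 2 + 34793 = 34795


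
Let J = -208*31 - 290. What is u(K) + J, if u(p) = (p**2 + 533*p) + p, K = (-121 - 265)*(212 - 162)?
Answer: 362177062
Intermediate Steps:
K = -19300 (K = -386*50 = -19300)
u(p) = p**2 + 534*p
J = -6738 (J = -104*62 - 290 = -6448 - 290 = -6738)
u(K) + J = -19300*(534 - 19300) - 6738 = -19300*(-18766) - 6738 = 362183800 - 6738 = 362177062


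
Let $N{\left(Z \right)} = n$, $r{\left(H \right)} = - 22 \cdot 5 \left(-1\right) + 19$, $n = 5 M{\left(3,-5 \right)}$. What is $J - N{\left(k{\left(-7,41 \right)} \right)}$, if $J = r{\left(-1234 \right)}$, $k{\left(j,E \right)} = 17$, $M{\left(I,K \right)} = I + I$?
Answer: $99$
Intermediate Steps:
$M{\left(I,K \right)} = 2 I$
$n = 30$ ($n = 5 \cdot 2 \cdot 3 = 5 \cdot 6 = 30$)
$r{\left(H \right)} = 129$ ($r{\left(H \right)} = \left(-22\right) \left(-5\right) + 19 = 110 + 19 = 129$)
$N{\left(Z \right)} = 30$
$J = 129$
$J - N{\left(k{\left(-7,41 \right)} \right)} = 129 - 30 = 99$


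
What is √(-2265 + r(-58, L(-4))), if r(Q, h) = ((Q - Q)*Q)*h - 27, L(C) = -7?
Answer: 2*I*√573 ≈ 47.875*I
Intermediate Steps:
r(Q, h) = -27 (r(Q, h) = (0*Q)*h - 27 = 0*h - 27 = 0 - 27 = -27)
√(-2265 + r(-58, L(-4))) = √(-2265 - 27) = √(-2292) = 2*I*√573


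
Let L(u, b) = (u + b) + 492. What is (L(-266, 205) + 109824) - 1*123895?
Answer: -13640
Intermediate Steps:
L(u, b) = 492 + b + u (L(u, b) = (b + u) + 492 = 492 + b + u)
(L(-266, 205) + 109824) - 1*123895 = ((492 + 205 - 266) + 109824) - 1*123895 = (431 + 109824) - 123895 = 110255 - 123895 = -13640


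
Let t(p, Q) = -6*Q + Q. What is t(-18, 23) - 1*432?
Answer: -547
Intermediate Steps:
t(p, Q) = -5*Q
t(-18, 23) - 1*432 = -5*23 - 1*432 = -115 - 432 = -547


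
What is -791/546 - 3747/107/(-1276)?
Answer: -7567925/5324748 ≈ -1.4213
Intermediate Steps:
-791/546 - 3747/107/(-1276) = -791*1/546 - 3747*1/107*(-1/1276) = -113/78 - 3747/107*(-1/1276) = -113/78 + 3747/136532 = -7567925/5324748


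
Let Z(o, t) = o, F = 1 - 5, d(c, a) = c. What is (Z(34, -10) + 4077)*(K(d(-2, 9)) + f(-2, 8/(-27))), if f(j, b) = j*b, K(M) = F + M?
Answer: -600206/27 ≈ -22230.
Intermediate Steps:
F = -4
K(M) = -4 + M
f(j, b) = b*j
(Z(34, -10) + 4077)*(K(d(-2, 9)) + f(-2, 8/(-27))) = (34 + 4077)*((-4 - 2) + (8/(-27))*(-2)) = 4111*(-6 + (8*(-1/27))*(-2)) = 4111*(-6 - 8/27*(-2)) = 4111*(-6 + 16/27) = 4111*(-146/27) = -600206/27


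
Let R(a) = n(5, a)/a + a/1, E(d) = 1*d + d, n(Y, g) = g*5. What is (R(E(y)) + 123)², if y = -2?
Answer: 15376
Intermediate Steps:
n(Y, g) = 5*g
E(d) = 2*d (E(d) = d + d = 2*d)
R(a) = 5 + a (R(a) = (5*a)/a + a/1 = 5 + a*1 = 5 + a)
(R(E(y)) + 123)² = ((5 + 2*(-2)) + 123)² = ((5 - 4) + 123)² = (1 + 123)² = 124² = 15376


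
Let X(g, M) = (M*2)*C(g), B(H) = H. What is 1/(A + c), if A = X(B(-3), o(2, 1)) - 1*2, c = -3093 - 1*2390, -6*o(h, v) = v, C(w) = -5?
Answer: -3/16450 ≈ -0.00018237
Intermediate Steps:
o(h, v) = -v/6
X(g, M) = -10*M (X(g, M) = (M*2)*(-5) = (2*M)*(-5) = -10*M)
c = -5483 (c = -3093 - 2390 = -5483)
A = -⅓ (A = -(-5)/3 - 1*2 = -10*(-⅙) - 2 = 5/3 - 2 = -⅓ ≈ -0.33333)
1/(A + c) = 1/(-⅓ - 5483) = 1/(-16450/3) = -3/16450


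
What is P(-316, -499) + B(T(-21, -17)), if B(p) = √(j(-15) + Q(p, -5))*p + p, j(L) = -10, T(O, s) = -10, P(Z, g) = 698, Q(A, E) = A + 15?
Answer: 688 - 10*I*√5 ≈ 688.0 - 22.361*I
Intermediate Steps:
Q(A, E) = 15 + A
B(p) = p + p*√(5 + p) (B(p) = √(-10 + (15 + p))*p + p = √(5 + p)*p + p = p*√(5 + p) + p = p + p*√(5 + p))
P(-316, -499) + B(T(-21, -17)) = 698 - 10*(1 + √(5 - 10)) = 698 - 10*(1 + √(-5)) = 698 - 10*(1 + I*√5) = 698 + (-10 - 10*I*√5) = 688 - 10*I*√5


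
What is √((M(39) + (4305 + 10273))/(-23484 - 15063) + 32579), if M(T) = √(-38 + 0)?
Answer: √(5378626242205 - 4283*I*√38)/12849 ≈ 180.5 - 4.43e-7*I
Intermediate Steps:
M(T) = I*√38 (M(T) = √(-38) = I*√38)
√((M(39) + (4305 + 10273))/(-23484 - 15063) + 32579) = √((I*√38 + (4305 + 10273))/(-23484 - 15063) + 32579) = √((I*√38 + 14578)/(-38547) + 32579) = √((14578 + I*√38)*(-1/38547) + 32579) = √((-14578/38547 - I*√38/38547) + 32579) = √(1255808135/38547 - I*√38/38547)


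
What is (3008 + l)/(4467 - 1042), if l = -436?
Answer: 2572/3425 ≈ 0.75095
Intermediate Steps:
(3008 + l)/(4467 - 1042) = (3008 - 436)/(4467 - 1042) = 2572/3425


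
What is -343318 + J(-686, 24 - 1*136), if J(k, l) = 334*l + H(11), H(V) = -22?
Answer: -380748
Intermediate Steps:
J(k, l) = -22 + 334*l (J(k, l) = 334*l - 22 = -22 + 334*l)
-343318 + J(-686, 24 - 1*136) = -343318 + (-22 + 334*(24 - 1*136)) = -343318 + (-22 + 334*(24 - 136)) = -343318 + (-22 + 334*(-112)) = -343318 + (-22 - 37408) = -343318 - 37430 = -380748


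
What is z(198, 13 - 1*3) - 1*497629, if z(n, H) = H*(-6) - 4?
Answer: -497693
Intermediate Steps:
z(n, H) = -4 - 6*H (z(n, H) = -6*H - 4 = -4 - 6*H)
z(198, 13 - 1*3) - 1*497629 = (-4 - 6*(13 - 1*3)) - 1*497629 = (-4 - 6*(13 - 3)) - 497629 = (-4 - 6*10) - 497629 = (-4 - 60) - 497629 = -64 - 497629 = -497693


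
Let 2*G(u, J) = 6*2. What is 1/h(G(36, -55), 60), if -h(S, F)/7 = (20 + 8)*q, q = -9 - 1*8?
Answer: 1/3332 ≈ 0.00030012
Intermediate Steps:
q = -17 (q = -9 - 8 = -17)
G(u, J) = 6 (G(u, J) = (6*2)/2 = (½)*12 = 6)
h(S, F) = 3332 (h(S, F) = -7*(20 + 8)*(-17) = -196*(-17) = -7*(-476) = 3332)
1/h(G(36, -55), 60) = 1/3332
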